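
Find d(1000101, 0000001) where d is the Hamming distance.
XOR = 1000100, count of 1s = 2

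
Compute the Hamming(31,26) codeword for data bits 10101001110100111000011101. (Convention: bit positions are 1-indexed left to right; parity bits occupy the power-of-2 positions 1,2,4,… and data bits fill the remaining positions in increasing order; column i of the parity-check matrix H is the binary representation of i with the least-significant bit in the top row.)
Codeword c = d · G (mod 2), d = 10101001110100111000011101:
  c[0] = d·G[:,0] = (10101001110100111000011101)·(11011010101101010101010101) mod 2 = 1+0+0+0+1+0+0+0+1+0+0+1+0+0+0+1+0+0+0+0+0+1+0+1+0+1 mod 2 = 0
  c[1] = d·G[:,1] = (10101001110100111000011101)·(10110110011011001100110011) mod 2 = 1+0+1+0+0+0+0+0+0+1+0+0+0+0+0+0+1+0+0+0+0+1+0+0+0+1 mod 2 = 0
  c[2] = d·G[:,2] = (10101001110100111000011101)·(10000000000000000000000000) mod 2 = 1+0+0+0+0+0+0+0+0+0+0+0+0+0+0+0+0+0+0+0+0+0+0+0+0+0 mod 2 = 1
  c[3] = d·G[:,3] = (10101001110100111000011101)·(01110001111000111100001111) mod 2 = 0+0+1+0+0+0+0+1+1+1+0+0+0+0+1+1+1+0+0+0+0+0+1+1+0+1 mod 2 = 0
  c[4] = d·G[:,4] = (10101001110100111000011101)·(01000000000000000000000000) mod 2 = 0+0+0+0+0+0+0+0+0+0+0+0+0+0+0+0+0+0+0+0+0+0+0+0+0+0 mod 2 = 0
  c[5] = d·G[:,5] = (10101001110100111000011101)·(00100000000000000000000000) mod 2 = 0+0+1+0+0+0+0+0+0+0+0+0+0+0+0+0+0+0+0+0+0+0+0+0+0+0 mod 2 = 1
  c[6] = d·G[:,6] = (10101001110100111000011101)·(00010000000000000000000000) mod 2 = 0+0+0+0+0+0+0+0+0+0+0+0+0+0+0+0+0+0+0+0+0+0+0+0+0+0 mod 2 = 0
  c[7] = d·G[:,7] = (10101001110100111000011101)·(00001111111000000011111111) mod 2 = 0+0+0+0+1+0+0+1+1+1+0+0+0+0+0+0+0+0+0+0+0+1+1+1+0+1 mod 2 = 0
  c[8] = d·G[:,8] = (10101001110100111000011101)·(00001000000000000000000000) mod 2 = 0+0+0+0+1+0+0+0+0+0+0+0+0+0+0+0+0+0+0+0+0+0+0+0+0+0 mod 2 = 1
  c[9] = d·G[:,9] = (10101001110100111000011101)·(00000100000000000000000000) mod 2 = 0+0+0+0+0+0+0+0+0+0+0+0+0+0+0+0+0+0+0+0+0+0+0+0+0+0 mod 2 = 0
  c[10] = d·G[:,10] = (10101001110100111000011101)·(00000010000000000000000000) mod 2 = 0+0+0+0+0+0+0+0+0+0+0+0+0+0+0+0+0+0+0+0+0+0+0+0+0+0 mod 2 = 0
  c[11] = d·G[:,11] = (10101001110100111000011101)·(00000001000000000000000000) mod 2 = 0+0+0+0+0+0+0+1+0+0+0+0+0+0+0+0+0+0+0+0+0+0+0+0+0+0 mod 2 = 1
  c[12] = d·G[:,12] = (10101001110100111000011101)·(00000000100000000000000000) mod 2 = 0+0+0+0+0+0+0+0+1+0+0+0+0+0+0+0+0+0+0+0+0+0+0+0+0+0 mod 2 = 1
  c[13] = d·G[:,13] = (10101001110100111000011101)·(00000000010000000000000000) mod 2 = 0+0+0+0+0+0+0+0+0+1+0+0+0+0+0+0+0+0+0+0+0+0+0+0+0+0 mod 2 = 1
  c[14] = d·G[:,14] = (10101001110100111000011101)·(00000000001000000000000000) mod 2 = 0+0+0+0+0+0+0+0+0+0+0+0+0+0+0+0+0+0+0+0+0+0+0+0+0+0 mod 2 = 0
  c[15] = d·G[:,15] = (10101001110100111000011101)·(00000000000111111111111111) mod 2 = 0+0+0+0+0+0+0+0+0+0+0+1+0+0+1+1+1+0+0+0+0+1+1+1+0+1 mod 2 = 0
  c[16] = d·G[:,16] = (10101001110100111000011101)·(00000000000100000000000000) mod 2 = 0+0+0+0+0+0+0+0+0+0+0+1+0+0+0+0+0+0+0+0+0+0+0+0+0+0 mod 2 = 1
  c[17] = d·G[:,17] = (10101001110100111000011101)·(00000000000010000000000000) mod 2 = 0+0+0+0+0+0+0+0+0+0+0+0+0+0+0+0+0+0+0+0+0+0+0+0+0+0 mod 2 = 0
  c[18] = d·G[:,18] = (10101001110100111000011101)·(00000000000001000000000000) mod 2 = 0+0+0+0+0+0+0+0+0+0+0+0+0+0+0+0+0+0+0+0+0+0+0+0+0+0 mod 2 = 0
  c[19] = d·G[:,19] = (10101001110100111000011101)·(00000000000000100000000000) mod 2 = 0+0+0+0+0+0+0+0+0+0+0+0+0+0+1+0+0+0+0+0+0+0+0+0+0+0 mod 2 = 1
  c[20] = d·G[:,20] = (10101001110100111000011101)·(00000000000000010000000000) mod 2 = 0+0+0+0+0+0+0+0+0+0+0+0+0+0+0+1+0+0+0+0+0+0+0+0+0+0 mod 2 = 1
  c[21] = d·G[:,21] = (10101001110100111000011101)·(00000000000000001000000000) mod 2 = 0+0+0+0+0+0+0+0+0+0+0+0+0+0+0+0+1+0+0+0+0+0+0+0+0+0 mod 2 = 1
  c[22] = d·G[:,22] = (10101001110100111000011101)·(00000000000000000100000000) mod 2 = 0+0+0+0+0+0+0+0+0+0+0+0+0+0+0+0+0+0+0+0+0+0+0+0+0+0 mod 2 = 0
  c[23] = d·G[:,23] = (10101001110100111000011101)·(00000000000000000010000000) mod 2 = 0+0+0+0+0+0+0+0+0+0+0+0+0+0+0+0+0+0+0+0+0+0+0+0+0+0 mod 2 = 0
  c[24] = d·G[:,24] = (10101001110100111000011101)·(00000000000000000001000000) mod 2 = 0+0+0+0+0+0+0+0+0+0+0+0+0+0+0+0+0+0+0+0+0+0+0+0+0+0 mod 2 = 0
  c[25] = d·G[:,25] = (10101001110100111000011101)·(00000000000000000000100000) mod 2 = 0+0+0+0+0+0+0+0+0+0+0+0+0+0+0+0+0+0+0+0+0+0+0+0+0+0 mod 2 = 0
  c[26] = d·G[:,26] = (10101001110100111000011101)·(00000000000000000000010000) mod 2 = 0+0+0+0+0+0+0+0+0+0+0+0+0+0+0+0+0+0+0+0+0+1+0+0+0+0 mod 2 = 1
  c[27] = d·G[:,27] = (10101001110100111000011101)·(00000000000000000000001000) mod 2 = 0+0+0+0+0+0+0+0+0+0+0+0+0+0+0+0+0+0+0+0+0+0+1+0+0+0 mod 2 = 1
  c[28] = d·G[:,28] = (10101001110100111000011101)·(00000000000000000000000100) mod 2 = 0+0+0+0+0+0+0+0+0+0+0+0+0+0+0+0+0+0+0+0+0+0+0+1+0+0 mod 2 = 1
  c[29] = d·G[:,29] = (10101001110100111000011101)·(00000000000000000000000010) mod 2 = 0+0+0+0+0+0+0+0+0+0+0+0+0+0+0+0+0+0+0+0+0+0+0+0+0+0 mod 2 = 0
  c[30] = d·G[:,30] = (10101001110100111000011101)·(00000000000000000000000001) mod 2 = 0+0+0+0+0+0+0+0+0+0+0+0+0+0+0+0+0+0+0+0+0+0+0+0+0+1 mod 2 = 1
Codeword = 0010010010011100100111000011101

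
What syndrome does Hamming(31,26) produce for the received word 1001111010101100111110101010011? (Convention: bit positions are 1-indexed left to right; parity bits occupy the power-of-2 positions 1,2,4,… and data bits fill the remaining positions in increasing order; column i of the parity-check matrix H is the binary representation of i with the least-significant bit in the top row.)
Syndrome s = H · r^T (mod 2), r = 1001111010101100111110101010011:
  s[0] = (1010101010101010101010101010101)·(1001111010101100111110101010011) mod 2 = 1+0+0+0+1+0+1+0+1+0+1+0+1+0+0+0+1+0+1+0+1+0+1+0+1+0+1+0+0+0+1 mod 2 = 1
  s[1] = (0110011001100110011001100110011)·(1001111010101100111110101010011) mod 2 = 0+0+0+0+0+1+1+0+0+0+1+0+0+1+0+0+0+1+1+0+0+0+1+0+0+0+1+0+0+1+1 mod 2 = 0
  s[2] = (0001111000011110000111100001111)·(1001111010101100111110101010011) mod 2 = 0+0+0+1+1+1+1+0+0+0+0+0+1+1+0+0+0+0+0+1+1+0+1+0+0+0+0+0+0+1+1 mod 2 = 1
  s[3] = (0000000111111110000000011111111)·(1001111010101100111110101010011) mod 2 = 0+0+0+0+0+0+0+0+1+0+1+0+1+1+0+0+0+0+0+0+0+0+0+0+1+0+1+0+0+1+1 mod 2 = 0
  s[4] = (0000000000000001111111111111111)·(1001111010101100111110101010011) mod 2 = 0+0+0+0+0+0+0+0+0+0+0+0+0+0+0+0+1+1+1+1+1+0+1+0+1+0+1+0+0+1+1 mod 2 = 0
Syndrome = 10100
Non-zero syndrome: error at position 5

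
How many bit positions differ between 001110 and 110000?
XOR = 111110, count of 1s = 5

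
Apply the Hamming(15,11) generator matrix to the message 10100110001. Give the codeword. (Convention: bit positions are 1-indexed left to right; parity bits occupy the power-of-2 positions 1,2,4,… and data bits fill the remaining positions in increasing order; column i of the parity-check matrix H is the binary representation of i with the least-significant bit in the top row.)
Codeword c = d · G (mod 2), d = 10100110001:
  c[0] = d·G[:,0] = (10100110001)·(11011010101) mod 2 = 1+0+0+0+0+0+1+0+0+0+1 mod 2 = 1
  c[1] = d·G[:,1] = (10100110001)·(10110110011) mod 2 = 1+0+1+0+0+1+1+0+0+0+1 mod 2 = 1
  c[2] = d·G[:,2] = (10100110001)·(10000000000) mod 2 = 1+0+0+0+0+0+0+0+0+0+0 mod 2 = 1
  c[3] = d·G[:,3] = (10100110001)·(01110001111) mod 2 = 0+0+1+0+0+0+0+0+0+0+1 mod 2 = 0
  c[4] = d·G[:,4] = (10100110001)·(01000000000) mod 2 = 0+0+0+0+0+0+0+0+0+0+0 mod 2 = 0
  c[5] = d·G[:,5] = (10100110001)·(00100000000) mod 2 = 0+0+1+0+0+0+0+0+0+0+0 mod 2 = 1
  c[6] = d·G[:,6] = (10100110001)·(00010000000) mod 2 = 0+0+0+0+0+0+0+0+0+0+0 mod 2 = 0
  c[7] = d·G[:,7] = (10100110001)·(00001111111) mod 2 = 0+0+0+0+0+1+1+0+0+0+1 mod 2 = 1
  c[8] = d·G[:,8] = (10100110001)·(00001000000) mod 2 = 0+0+0+0+0+0+0+0+0+0+0 mod 2 = 0
  c[9] = d·G[:,9] = (10100110001)·(00000100000) mod 2 = 0+0+0+0+0+1+0+0+0+0+0 mod 2 = 1
  c[10] = d·G[:,10] = (10100110001)·(00000010000) mod 2 = 0+0+0+0+0+0+1+0+0+0+0 mod 2 = 1
  c[11] = d·G[:,11] = (10100110001)·(00000001000) mod 2 = 0+0+0+0+0+0+0+0+0+0+0 mod 2 = 0
  c[12] = d·G[:,12] = (10100110001)·(00000000100) mod 2 = 0+0+0+0+0+0+0+0+0+0+0 mod 2 = 0
  c[13] = d·G[:,13] = (10100110001)·(00000000010) mod 2 = 0+0+0+0+0+0+0+0+0+0+0 mod 2 = 0
  c[14] = d·G[:,14] = (10100110001)·(00000000001) mod 2 = 0+0+0+0+0+0+0+0+0+0+1 mod 2 = 1
Codeword = 111001010110001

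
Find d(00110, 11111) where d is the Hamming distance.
XOR = 11001, count of 1s = 3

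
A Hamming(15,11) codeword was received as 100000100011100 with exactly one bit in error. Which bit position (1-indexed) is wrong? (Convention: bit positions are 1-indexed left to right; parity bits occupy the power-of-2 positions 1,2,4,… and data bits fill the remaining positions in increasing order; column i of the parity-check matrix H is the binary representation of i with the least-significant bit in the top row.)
Syndrome s = H · r^T (mod 2), r = 100000100011100:
  s[0] = (101010101010101)·(100000100011100) mod 2 = 1+0+0+0+0+0+1+0+0+0+1+0+1+0+0 mod 2 = 0
  s[1] = (011001100110011)·(100000100011100) mod 2 = 0+0+0+0+0+0+1+0+0+0+1+0+0+0+0 mod 2 = 0
  s[2] = (000111100001111)·(100000100011100) mod 2 = 0+0+0+0+0+0+1+0+0+0+0+1+1+0+0 mod 2 = 1
  s[3] = (000000011111111)·(100000100011100) mod 2 = 0+0+0+0+0+0+0+0+0+0+1+1+1+0+0 mod 2 = 1
Syndrome = 0011
Column i of H is the binary representation of i, so the syndrome is the binary index of the flipped bit.
Read s = 0011 with s[0] as LSB: 0·2^0 + 0·2^1 + 1·2^2 + 1·2^3 = 12.
Error is at bit position 12.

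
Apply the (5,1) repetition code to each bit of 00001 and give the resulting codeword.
Repeat each bit 5× and concatenate:
0→00000  0→00000  0→00000  0→00000  1→11111
Codeword = 0000000000000000000011111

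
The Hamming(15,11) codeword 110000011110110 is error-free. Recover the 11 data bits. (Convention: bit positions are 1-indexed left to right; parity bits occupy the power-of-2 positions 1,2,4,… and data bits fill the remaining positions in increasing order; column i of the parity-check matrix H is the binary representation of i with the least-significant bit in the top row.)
Parity bits occupy power-of-2 positions; data bits are at positions {3,5,6,7,9,10,11,12,13,14,15} (1-indexed).
Extract: c[3]=0 c[5]=0 c[6]=0 c[7]=0 c[9]=1 c[10]=1 c[11]=1 c[12]=0 c[13]=1 c[14]=1 c[15]=0
Data = 00001110110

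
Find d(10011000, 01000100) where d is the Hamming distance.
XOR = 11011100, count of 1s = 5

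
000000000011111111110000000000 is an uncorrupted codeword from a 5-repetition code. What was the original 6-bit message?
Split into 5-bit blocks: 00000 00000 11111 11111 00000 00000
Data = 001100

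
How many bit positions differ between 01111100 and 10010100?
XOR = 11101000, count of 1s = 4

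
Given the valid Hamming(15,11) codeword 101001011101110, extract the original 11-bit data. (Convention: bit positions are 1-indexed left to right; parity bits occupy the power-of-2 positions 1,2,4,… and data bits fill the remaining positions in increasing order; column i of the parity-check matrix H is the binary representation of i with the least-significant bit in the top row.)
Parity bits occupy power-of-2 positions; data bits are at positions {3,5,6,7,9,10,11,12,13,14,15} (1-indexed).
Extract: c[3]=1 c[5]=0 c[6]=1 c[7]=0 c[9]=1 c[10]=1 c[11]=0 c[12]=1 c[13]=1 c[14]=1 c[15]=0
Data = 10101101110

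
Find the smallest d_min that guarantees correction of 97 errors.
Correcting t errors requires d_min ≥ 2t + 1 = 2·97 + 1 = 195.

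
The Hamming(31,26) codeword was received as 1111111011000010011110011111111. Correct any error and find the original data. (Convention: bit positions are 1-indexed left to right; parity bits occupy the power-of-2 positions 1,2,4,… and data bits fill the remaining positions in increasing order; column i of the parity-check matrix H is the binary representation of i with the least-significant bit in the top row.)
Syndrome s = H · r^T (mod 2), r = 1111111011000010011110011111111:
  s[0] = (1010101010101010101010101010101)·(1111111011000010011110011111111) mod 2 = 1+0+1+0+1+0+1+0+1+0+0+0+0+0+1+0+0+0+1+0+1+0+0+0+1+0+1+0+1+0+1 mod 2 = 0
  s[1] = (0110011001100110011001100110011)·(1111111011000010011110011111111) mod 2 = 0+1+1+0+0+1+1+0+0+1+0+0+0+0+1+0+0+1+1+0+0+0+0+0+0+1+1+0+0+1+1 mod 2 = 0
  s[2] = (0001111000011110000111100001111)·(1111111011000010011110011111111) mod 2 = 0+0+0+1+1+1+1+0+0+0+0+0+0+0+1+0+0+0+0+1+1+0+0+0+0+0+0+1+1+1+1 mod 2 = 1
  s[3] = (0000000111111110000000011111111)·(1111111011000010011110011111111) mod 2 = 0+0+0+0+0+0+0+0+1+1+0+0+0+0+1+0+0+0+0+0+0+0+0+1+1+1+1+1+1+1+1 mod 2 = 1
  s[4] = (0000000000000001111111111111111)·(1111111011000010011110011111111) mod 2 = 0+0+0+0+0+0+0+0+0+0+0+0+0+0+0+0+0+1+1+1+1+0+0+1+1+1+1+1+1+1+1 mod 2 = 0
Syndrome = 00110
Column 12 of H equals this syndrome → error at bit 12 (1-indexed).
Flip bit 12: 1111111011000010011110011111111 → 1111111011010010011110011111111
Extract data bits at positions {3,5,6,7,9,10,11,12,13,14,15,17,18,19,20,21,22,23,24,25,26,27,28,29,30,31}: 11111101001011110011111111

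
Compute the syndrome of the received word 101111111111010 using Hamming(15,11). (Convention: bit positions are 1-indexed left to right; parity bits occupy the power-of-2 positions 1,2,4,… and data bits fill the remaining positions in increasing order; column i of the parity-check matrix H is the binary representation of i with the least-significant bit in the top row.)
Syndrome s = H · r^T (mod 2), r = 101111111111010:
  s[0] = (101010101010101)·(101111111111010) mod 2 = 1+0+1+0+1+0+1+0+1+0+1+0+0+0+0 mod 2 = 0
  s[1] = (011001100110011)·(101111111111010) mod 2 = 0+0+1+0+0+1+1+0+0+1+1+0+0+1+0 mod 2 = 0
  s[2] = (000111100001111)·(101111111111010) mod 2 = 0+0+0+1+1+1+1+0+0+0+0+1+0+1+0 mod 2 = 0
  s[3] = (000000011111111)·(101111111111010) mod 2 = 0+0+0+0+0+0+0+1+1+1+1+1+0+1+0 mod 2 = 0
Syndrome = 0000
s = 0: no error detected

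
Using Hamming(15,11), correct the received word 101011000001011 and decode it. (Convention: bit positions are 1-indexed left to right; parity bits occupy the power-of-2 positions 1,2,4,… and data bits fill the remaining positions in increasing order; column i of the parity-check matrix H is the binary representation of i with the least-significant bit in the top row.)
Syndrome s = H · r^T (mod 2), r = 101011000001011:
  s[0] = (101010101010101)·(101011000001011) mod 2 = 1+0+1+0+1+0+0+0+0+0+0+0+0+0+1 mod 2 = 0
  s[1] = (011001100110011)·(101011000001011) mod 2 = 0+0+1+0+0+1+0+0+0+0+0+0+0+1+1 mod 2 = 0
  s[2] = (000111100001111)·(101011000001011) mod 2 = 0+0+0+0+1+1+0+0+0+0+0+1+0+1+1 mod 2 = 1
  s[3] = (000000011111111)·(101011000001011) mod 2 = 0+0+0+0+0+0+0+0+0+0+0+1+0+1+1 mod 2 = 1
Syndrome = 0011
Column 12 of H equals this syndrome → error at bit 12 (1-indexed).
Flip bit 12: 101011000001011 → 101011000000011
Extract data bits at positions {3,5,6,7,9,10,11,12,13,14,15}: 11100000011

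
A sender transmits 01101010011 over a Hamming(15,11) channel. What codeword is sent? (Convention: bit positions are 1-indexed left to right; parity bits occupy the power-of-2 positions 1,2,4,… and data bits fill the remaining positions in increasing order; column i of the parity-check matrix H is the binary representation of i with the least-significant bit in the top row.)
Codeword c = d · G (mod 2), d = 01101010011:
  c[0] = d·G[:,0] = (01101010011)·(11011010101) mod 2 = 0+1+0+0+1+0+1+0+0+0+1 mod 2 = 0
  c[1] = d·G[:,1] = (01101010011)·(10110110011) mod 2 = 0+0+1+0+0+0+1+0+0+1+1 mod 2 = 0
  c[2] = d·G[:,2] = (01101010011)·(10000000000) mod 2 = 0+0+0+0+0+0+0+0+0+0+0 mod 2 = 0
  c[3] = d·G[:,3] = (01101010011)·(01110001111) mod 2 = 0+1+1+0+0+0+0+0+0+1+1 mod 2 = 0
  c[4] = d·G[:,4] = (01101010011)·(01000000000) mod 2 = 0+1+0+0+0+0+0+0+0+0+0 mod 2 = 1
  c[5] = d·G[:,5] = (01101010011)·(00100000000) mod 2 = 0+0+1+0+0+0+0+0+0+0+0 mod 2 = 1
  c[6] = d·G[:,6] = (01101010011)·(00010000000) mod 2 = 0+0+0+0+0+0+0+0+0+0+0 mod 2 = 0
  c[7] = d·G[:,7] = (01101010011)·(00001111111) mod 2 = 0+0+0+0+1+0+1+0+0+1+1 mod 2 = 0
  c[8] = d·G[:,8] = (01101010011)·(00001000000) mod 2 = 0+0+0+0+1+0+0+0+0+0+0 mod 2 = 1
  c[9] = d·G[:,9] = (01101010011)·(00000100000) mod 2 = 0+0+0+0+0+0+0+0+0+0+0 mod 2 = 0
  c[10] = d·G[:,10] = (01101010011)·(00000010000) mod 2 = 0+0+0+0+0+0+1+0+0+0+0 mod 2 = 1
  c[11] = d·G[:,11] = (01101010011)·(00000001000) mod 2 = 0+0+0+0+0+0+0+0+0+0+0 mod 2 = 0
  c[12] = d·G[:,12] = (01101010011)·(00000000100) mod 2 = 0+0+0+0+0+0+0+0+0+0+0 mod 2 = 0
  c[13] = d·G[:,13] = (01101010011)·(00000000010) mod 2 = 0+0+0+0+0+0+0+0+0+1+0 mod 2 = 1
  c[14] = d·G[:,14] = (01101010011)·(00000000001) mod 2 = 0+0+0+0+0+0+0+0+0+0+1 mod 2 = 1
Codeword = 000011001010011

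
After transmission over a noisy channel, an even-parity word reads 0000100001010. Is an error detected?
Sum of received bits: 0+0+0+0+1+0+0+0+0+1+0+1+0 = 3; 3 mod 2 = 1. Result is 1 ≠ 0 → error detected.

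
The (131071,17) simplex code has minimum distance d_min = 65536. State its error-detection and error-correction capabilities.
Detection only: up to d_min − 1 = 65535 errors.
Correction: up to ⌊(d_min − 1)/2⌋ = ⌊65535/2⌋ = 32767 errors.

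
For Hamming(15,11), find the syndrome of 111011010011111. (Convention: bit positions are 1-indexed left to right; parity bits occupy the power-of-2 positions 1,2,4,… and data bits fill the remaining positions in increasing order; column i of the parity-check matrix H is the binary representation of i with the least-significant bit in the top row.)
Syndrome s = H · r^T (mod 2), r = 111011010011111:
  s[0] = (101010101010101)·(111011010011111) mod 2 = 1+0+1+0+1+0+0+0+0+0+1+0+1+0+1 mod 2 = 0
  s[1] = (011001100110011)·(111011010011111) mod 2 = 0+1+1+0+0+1+0+0+0+0+1+0+0+1+1 mod 2 = 0
  s[2] = (000111100001111)·(111011010011111) mod 2 = 0+0+0+0+1+1+0+0+0+0+0+1+1+1+1 mod 2 = 0
  s[3] = (000000011111111)·(111011010011111) mod 2 = 0+0+0+0+0+0+0+1+0+0+1+1+1+1+1 mod 2 = 0
Syndrome = 0000
s = 0: no error detected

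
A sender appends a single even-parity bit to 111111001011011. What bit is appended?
Sum of data bits: 1+1+1+1+1+1+0+0+1+0+1+1+0+1+1 = 11.
11 mod 2 = 1, so parity bit = 1.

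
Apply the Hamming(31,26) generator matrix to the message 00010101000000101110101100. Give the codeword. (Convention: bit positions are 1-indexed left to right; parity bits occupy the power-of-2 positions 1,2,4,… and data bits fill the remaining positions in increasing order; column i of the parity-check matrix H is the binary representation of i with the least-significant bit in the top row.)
Codeword c = d · G (mod 2), d = 00010101000000101110101100:
  c[0] = d·G[:,0] = (00010101000000101110101100)·(11011010101101010101010101) mod 2 = 0+0+0+1+0+0+0+0+0+0+0+0+0+0+0+0+0+1+0+0+0+0+0+1+0+0 mod 2 = 1
  c[1] = d·G[:,1] = (00010101000000101110101100)·(10110110011011001100110011) mod 2 = 0+0+0+1+0+1+0+0+0+0+0+0+0+0+0+0+1+1+0+0+1+0+0+0+0+0 mod 2 = 1
  c[2] = d·G[:,2] = (00010101000000101110101100)·(10000000000000000000000000) mod 2 = 0+0+0+0+0+0+0+0+0+0+0+0+0+0+0+0+0+0+0+0+0+0+0+0+0+0 mod 2 = 0
  c[3] = d·G[:,3] = (00010101000000101110101100)·(01110001111000111100001111) mod 2 = 0+0+0+1+0+0+0+1+0+0+0+0+0+0+1+0+1+1+0+0+0+0+1+1+0+0 mod 2 = 1
  c[4] = d·G[:,4] = (00010101000000101110101100)·(01000000000000000000000000) mod 2 = 0+0+0+0+0+0+0+0+0+0+0+0+0+0+0+0+0+0+0+0+0+0+0+0+0+0 mod 2 = 0
  c[5] = d·G[:,5] = (00010101000000101110101100)·(00100000000000000000000000) mod 2 = 0+0+0+0+0+0+0+0+0+0+0+0+0+0+0+0+0+0+0+0+0+0+0+0+0+0 mod 2 = 0
  c[6] = d·G[:,6] = (00010101000000101110101100)·(00010000000000000000000000) mod 2 = 0+0+0+1+0+0+0+0+0+0+0+0+0+0+0+0+0+0+0+0+0+0+0+0+0+0 mod 2 = 1
  c[7] = d·G[:,7] = (00010101000000101110101100)·(00001111111000000011111111) mod 2 = 0+0+0+0+0+1+0+1+0+0+0+0+0+0+0+0+0+0+1+0+1+0+1+1+0+0 mod 2 = 0
  c[8] = d·G[:,8] = (00010101000000101110101100)·(00001000000000000000000000) mod 2 = 0+0+0+0+0+0+0+0+0+0+0+0+0+0+0+0+0+0+0+0+0+0+0+0+0+0 mod 2 = 0
  c[9] = d·G[:,9] = (00010101000000101110101100)·(00000100000000000000000000) mod 2 = 0+0+0+0+0+1+0+0+0+0+0+0+0+0+0+0+0+0+0+0+0+0+0+0+0+0 mod 2 = 1
  c[10] = d·G[:,10] = (00010101000000101110101100)·(00000010000000000000000000) mod 2 = 0+0+0+0+0+0+0+0+0+0+0+0+0+0+0+0+0+0+0+0+0+0+0+0+0+0 mod 2 = 0
  c[11] = d·G[:,11] = (00010101000000101110101100)·(00000001000000000000000000) mod 2 = 0+0+0+0+0+0+0+1+0+0+0+0+0+0+0+0+0+0+0+0+0+0+0+0+0+0 mod 2 = 1
  c[12] = d·G[:,12] = (00010101000000101110101100)·(00000000100000000000000000) mod 2 = 0+0+0+0+0+0+0+0+0+0+0+0+0+0+0+0+0+0+0+0+0+0+0+0+0+0 mod 2 = 0
  c[13] = d·G[:,13] = (00010101000000101110101100)·(00000000010000000000000000) mod 2 = 0+0+0+0+0+0+0+0+0+0+0+0+0+0+0+0+0+0+0+0+0+0+0+0+0+0 mod 2 = 0
  c[14] = d·G[:,14] = (00010101000000101110101100)·(00000000001000000000000000) mod 2 = 0+0+0+0+0+0+0+0+0+0+0+0+0+0+0+0+0+0+0+0+0+0+0+0+0+0 mod 2 = 0
  c[15] = d·G[:,15] = (00010101000000101110101100)·(00000000000111111111111111) mod 2 = 0+0+0+0+0+0+0+0+0+0+0+0+0+0+1+0+1+1+1+0+1+0+1+1+0+0 mod 2 = 1
  c[16] = d·G[:,16] = (00010101000000101110101100)·(00000000000100000000000000) mod 2 = 0+0+0+0+0+0+0+0+0+0+0+0+0+0+0+0+0+0+0+0+0+0+0+0+0+0 mod 2 = 0
  c[17] = d·G[:,17] = (00010101000000101110101100)·(00000000000010000000000000) mod 2 = 0+0+0+0+0+0+0+0+0+0+0+0+0+0+0+0+0+0+0+0+0+0+0+0+0+0 mod 2 = 0
  c[18] = d·G[:,18] = (00010101000000101110101100)·(00000000000001000000000000) mod 2 = 0+0+0+0+0+0+0+0+0+0+0+0+0+0+0+0+0+0+0+0+0+0+0+0+0+0 mod 2 = 0
  c[19] = d·G[:,19] = (00010101000000101110101100)·(00000000000000100000000000) mod 2 = 0+0+0+0+0+0+0+0+0+0+0+0+0+0+1+0+0+0+0+0+0+0+0+0+0+0 mod 2 = 1
  c[20] = d·G[:,20] = (00010101000000101110101100)·(00000000000000010000000000) mod 2 = 0+0+0+0+0+0+0+0+0+0+0+0+0+0+0+0+0+0+0+0+0+0+0+0+0+0 mod 2 = 0
  c[21] = d·G[:,21] = (00010101000000101110101100)·(00000000000000001000000000) mod 2 = 0+0+0+0+0+0+0+0+0+0+0+0+0+0+0+0+1+0+0+0+0+0+0+0+0+0 mod 2 = 1
  c[22] = d·G[:,22] = (00010101000000101110101100)·(00000000000000000100000000) mod 2 = 0+0+0+0+0+0+0+0+0+0+0+0+0+0+0+0+0+1+0+0+0+0+0+0+0+0 mod 2 = 1
  c[23] = d·G[:,23] = (00010101000000101110101100)·(00000000000000000010000000) mod 2 = 0+0+0+0+0+0+0+0+0+0+0+0+0+0+0+0+0+0+1+0+0+0+0+0+0+0 mod 2 = 1
  c[24] = d·G[:,24] = (00010101000000101110101100)·(00000000000000000001000000) mod 2 = 0+0+0+0+0+0+0+0+0+0+0+0+0+0+0+0+0+0+0+0+0+0+0+0+0+0 mod 2 = 0
  c[25] = d·G[:,25] = (00010101000000101110101100)·(00000000000000000000100000) mod 2 = 0+0+0+0+0+0+0+0+0+0+0+0+0+0+0+0+0+0+0+0+1+0+0+0+0+0 mod 2 = 1
  c[26] = d·G[:,26] = (00010101000000101110101100)·(00000000000000000000010000) mod 2 = 0+0+0+0+0+0+0+0+0+0+0+0+0+0+0+0+0+0+0+0+0+0+0+0+0+0 mod 2 = 0
  c[27] = d·G[:,27] = (00010101000000101110101100)·(00000000000000000000001000) mod 2 = 0+0+0+0+0+0+0+0+0+0+0+0+0+0+0+0+0+0+0+0+0+0+1+0+0+0 mod 2 = 1
  c[28] = d·G[:,28] = (00010101000000101110101100)·(00000000000000000000000100) mod 2 = 0+0+0+0+0+0+0+0+0+0+0+0+0+0+0+0+0+0+0+0+0+0+0+1+0+0 mod 2 = 1
  c[29] = d·G[:,29] = (00010101000000101110101100)·(00000000000000000000000010) mod 2 = 0+0+0+0+0+0+0+0+0+0+0+0+0+0+0+0+0+0+0+0+0+0+0+0+0+0 mod 2 = 0
  c[30] = d·G[:,30] = (00010101000000101110101100)·(00000000000000000000000001) mod 2 = 0+0+0+0+0+0+0+0+0+0+0+0+0+0+0+0+0+0+0+0+0+0+0+0+0+0 mod 2 = 0
Codeword = 1101001001010001000101110101100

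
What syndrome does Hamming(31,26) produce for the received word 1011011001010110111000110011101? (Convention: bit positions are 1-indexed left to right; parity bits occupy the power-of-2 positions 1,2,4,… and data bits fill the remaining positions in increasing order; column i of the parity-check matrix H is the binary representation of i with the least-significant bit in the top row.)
Syndrome s = H · r^T (mod 2), r = 1011011001010110111000110011101:
  s[0] = (1010101010101010101010101010101)·(1011011001010110111000110011101) mod 2 = 1+0+1+0+0+0+1+0+0+0+0+0+0+0+1+0+1+0+1+0+0+0+1+0+0+0+1+0+1+0+1 mod 2 = 0
  s[1] = (0110011001100110011001100110011)·(1011011001010110111000110011101) mod 2 = 0+0+1+0+0+1+1+0+0+1+0+0+0+1+1+0+0+1+1+0+0+0+1+0+0+0+1+0+0+0+1 mod 2 = 1
  s[2] = (0001111000011110000111100001111)·(1011011001010110111000110011101) mod 2 = 0+0+0+1+0+1+1+0+0+0+0+1+0+1+1+0+0+0+0+0+0+0+1+0+0+0+0+1+1+0+1 mod 2 = 0
  s[3] = (0000000111111110000000011111111)·(1011011001010110111000110011101) mod 2 = 0+0+0+0+0+0+0+0+0+1+0+1+0+1+1+0+0+0+0+0+0+0+0+1+0+0+1+1+1+0+1 mod 2 = 1
  s[4] = (0000000000000001111111111111111)·(1011011001010110111000110011101) mod 2 = 0+0+0+0+0+0+0+0+0+0+0+0+0+0+0+0+1+1+1+0+0+0+1+1+0+0+1+1+1+0+1 mod 2 = 1
Syndrome = 01011
Non-zero syndrome: error at position 26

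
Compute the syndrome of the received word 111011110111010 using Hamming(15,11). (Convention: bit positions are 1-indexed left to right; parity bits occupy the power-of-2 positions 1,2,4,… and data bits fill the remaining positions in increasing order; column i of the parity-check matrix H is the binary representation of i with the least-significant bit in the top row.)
Syndrome s = H · r^T (mod 2), r = 111011110111010:
  s[0] = (101010101010101)·(111011110111010) mod 2 = 1+0+1+0+1+0+1+0+0+0+1+0+0+0+0 mod 2 = 1
  s[1] = (011001100110011)·(111011110111010) mod 2 = 0+1+1+0+0+1+1+0+0+1+1+0+0+1+0 mod 2 = 1
  s[2] = (000111100001111)·(111011110111010) mod 2 = 0+0+0+0+1+1+1+0+0+0+0+1+0+1+0 mod 2 = 1
  s[3] = (000000011111111)·(111011110111010) mod 2 = 0+0+0+0+0+0+0+1+0+1+1+1+0+1+0 mod 2 = 1
Syndrome = 1111
Non-zero syndrome: error at position 15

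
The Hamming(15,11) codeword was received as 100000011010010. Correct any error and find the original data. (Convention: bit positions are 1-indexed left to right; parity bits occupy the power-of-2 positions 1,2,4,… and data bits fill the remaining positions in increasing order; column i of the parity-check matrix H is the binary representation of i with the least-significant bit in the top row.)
Syndrome s = H · r^T (mod 2), r = 100000011010010:
  s[0] = (101010101010101)·(100000011010010) mod 2 = 1+0+0+0+0+0+0+0+1+0+1+0+0+0+0 mod 2 = 1
  s[1] = (011001100110011)·(100000011010010) mod 2 = 0+0+0+0+0+0+0+0+0+0+1+0+0+1+0 mod 2 = 0
  s[2] = (000111100001111)·(100000011010010) mod 2 = 0+0+0+0+0+0+0+0+0+0+0+0+0+1+0 mod 2 = 1
  s[3] = (000000011111111)·(100000011010010) mod 2 = 0+0+0+0+0+0+0+1+1+0+1+0+0+1+0 mod 2 = 0
Syndrome = 1010
Column 5 of H equals this syndrome → error at bit 5 (1-indexed).
Flip bit 5: 100000011010010 → 100010011010010
Extract data bits at positions {3,5,6,7,9,10,11,12,13,14,15}: 01001010010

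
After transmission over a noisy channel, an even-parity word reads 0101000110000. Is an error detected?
Sum of received bits: 0+1+0+1+0+0+0+1+1+0+0+0+0 = 4; 4 mod 2 = 0. Result is 0 → no error detected.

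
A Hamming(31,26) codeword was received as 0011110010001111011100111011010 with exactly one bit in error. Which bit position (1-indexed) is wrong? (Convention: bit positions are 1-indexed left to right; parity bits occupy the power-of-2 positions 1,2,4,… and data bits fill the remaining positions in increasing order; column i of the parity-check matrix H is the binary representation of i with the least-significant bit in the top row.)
Syndrome s = H · r^T (mod 2), r = 0011110010001111011100111011010:
  s[0] = (1010101010101010101010101010101)·(0011110010001111011100111011010) mod 2 = 0+0+1+0+1+0+0+0+1+0+0+0+1+0+1+0+0+0+1+0+0+0+1+0+1+0+1+0+0+0+0 mod 2 = 1
  s[1] = (0110011001100110011001100110011)·(0011110010001111011100111011010) mod 2 = 0+0+1+0+0+1+0+0+0+0+0+0+0+1+1+0+0+1+1+0+0+0+1+0+0+0+1+0+0+1+0 mod 2 = 1
  s[2] = (0001111000011110000111100001111)·(0011110010001111011100111011010) mod 2 = 0+0+0+1+1+1+0+0+0+0+0+0+1+1+1+0+0+0+0+1+0+0+1+0+0+0+0+1+0+1+0 mod 2 = 0
  s[3] = (0000000111111110000000011111111)·(0011110010001111011100111011010) mod 2 = 0+0+0+0+0+0+0+0+1+0+0+0+1+1+1+0+0+0+0+0+0+0+0+1+1+0+1+1+0+1+0 mod 2 = 1
  s[4] = (0000000000000001111111111111111)·(0011110010001111011100111011010) mod 2 = 0+0+0+0+0+0+0+0+0+0+0+0+0+0+0+1+0+1+1+1+0+0+1+1+1+0+1+1+0+1+0 mod 2 = 0
Syndrome = 11010
Column i of H is the binary representation of i, so the syndrome is the binary index of the flipped bit.
Read s = 11010 with s[0] as LSB: 1·2^0 + 1·2^1 + 0·2^2 + 1·2^3 + 0·2^4 = 11.
Error is at bit position 11.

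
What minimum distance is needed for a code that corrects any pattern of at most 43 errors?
Correcting t errors requires d_min ≥ 2t + 1 = 2·43 + 1 = 87.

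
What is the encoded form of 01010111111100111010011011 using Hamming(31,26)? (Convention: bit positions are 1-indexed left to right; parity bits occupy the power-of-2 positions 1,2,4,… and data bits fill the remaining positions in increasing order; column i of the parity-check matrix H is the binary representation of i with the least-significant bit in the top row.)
Codeword c = d · G (mod 2), d = 01010111111100111010011011:
  c[0] = d·G[:,0] = (01010111111100111010011011)·(11011010101101010101010101) mod 2 = 0+1+0+1+0+0+1+0+1+0+1+1+0+0+0+1+0+0+0+0+0+1+0+0+0+1 mod 2 = 1
  c[1] = d·G[:,1] = (01010111111100111010011011)·(10110110011011001100110011) mod 2 = 0+0+0+1+0+1+1+0+0+1+1+0+0+0+0+0+1+0+0+0+0+1+0+0+1+1 mod 2 = 1
  c[2] = d·G[:,2] = (01010111111100111010011011)·(10000000000000000000000000) mod 2 = 0+0+0+0+0+0+0+0+0+0+0+0+0+0+0+0+0+0+0+0+0+0+0+0+0+0 mod 2 = 0
  c[3] = d·G[:,3] = (01010111111100111010011011)·(01110001111000111100001111) mod 2 = 0+1+0+1+0+0+0+1+1+1+1+0+0+0+1+1+1+0+0+0+0+0+1+0+1+1 mod 2 = 0
  c[4] = d·G[:,4] = (01010111111100111010011011)·(01000000000000000000000000) mod 2 = 0+1+0+0+0+0+0+0+0+0+0+0+0+0+0+0+0+0+0+0+0+0+0+0+0+0 mod 2 = 1
  c[5] = d·G[:,5] = (01010111111100111010011011)·(00100000000000000000000000) mod 2 = 0+0+0+0+0+0+0+0+0+0+0+0+0+0+0+0+0+0+0+0+0+0+0+0+0+0 mod 2 = 0
  c[6] = d·G[:,6] = (01010111111100111010011011)·(00010000000000000000000000) mod 2 = 0+0+0+1+0+0+0+0+0+0+0+0+0+0+0+0+0+0+0+0+0+0+0+0+0+0 mod 2 = 1
  c[7] = d·G[:,7] = (01010111111100111010011011)·(00001111111000000011111111) mod 2 = 0+0+0+0+0+1+1+1+1+1+1+0+0+0+0+0+0+0+1+0+0+1+1+0+1+1 mod 2 = 1
  c[8] = d·G[:,8] = (01010111111100111010011011)·(00001000000000000000000000) mod 2 = 0+0+0+0+0+0+0+0+0+0+0+0+0+0+0+0+0+0+0+0+0+0+0+0+0+0 mod 2 = 0
  c[9] = d·G[:,9] = (01010111111100111010011011)·(00000100000000000000000000) mod 2 = 0+0+0+0+0+1+0+0+0+0+0+0+0+0+0+0+0+0+0+0+0+0+0+0+0+0 mod 2 = 1
  c[10] = d·G[:,10] = (01010111111100111010011011)·(00000010000000000000000000) mod 2 = 0+0+0+0+0+0+1+0+0+0+0+0+0+0+0+0+0+0+0+0+0+0+0+0+0+0 mod 2 = 1
  c[11] = d·G[:,11] = (01010111111100111010011011)·(00000001000000000000000000) mod 2 = 0+0+0+0+0+0+0+1+0+0+0+0+0+0+0+0+0+0+0+0+0+0+0+0+0+0 mod 2 = 1
  c[12] = d·G[:,12] = (01010111111100111010011011)·(00000000100000000000000000) mod 2 = 0+0+0+0+0+0+0+0+1+0+0+0+0+0+0+0+0+0+0+0+0+0+0+0+0+0 mod 2 = 1
  c[13] = d·G[:,13] = (01010111111100111010011011)·(00000000010000000000000000) mod 2 = 0+0+0+0+0+0+0+0+0+1+0+0+0+0+0+0+0+0+0+0+0+0+0+0+0+0 mod 2 = 1
  c[14] = d·G[:,14] = (01010111111100111010011011)·(00000000001000000000000000) mod 2 = 0+0+0+0+0+0+0+0+0+0+1+0+0+0+0+0+0+0+0+0+0+0+0+0+0+0 mod 2 = 1
  c[15] = d·G[:,15] = (01010111111100111010011011)·(00000000000111111111111111) mod 2 = 0+0+0+0+0+0+0+0+0+0+0+1+0+0+1+1+1+0+1+0+0+1+1+0+1+1 mod 2 = 1
  c[16] = d·G[:,16] = (01010111111100111010011011)·(00000000000100000000000000) mod 2 = 0+0+0+0+0+0+0+0+0+0+0+1+0+0+0+0+0+0+0+0+0+0+0+0+0+0 mod 2 = 1
  c[17] = d·G[:,17] = (01010111111100111010011011)·(00000000000010000000000000) mod 2 = 0+0+0+0+0+0+0+0+0+0+0+0+0+0+0+0+0+0+0+0+0+0+0+0+0+0 mod 2 = 0
  c[18] = d·G[:,18] = (01010111111100111010011011)·(00000000000001000000000000) mod 2 = 0+0+0+0+0+0+0+0+0+0+0+0+0+0+0+0+0+0+0+0+0+0+0+0+0+0 mod 2 = 0
  c[19] = d·G[:,19] = (01010111111100111010011011)·(00000000000000100000000000) mod 2 = 0+0+0+0+0+0+0+0+0+0+0+0+0+0+1+0+0+0+0+0+0+0+0+0+0+0 mod 2 = 1
  c[20] = d·G[:,20] = (01010111111100111010011011)·(00000000000000010000000000) mod 2 = 0+0+0+0+0+0+0+0+0+0+0+0+0+0+0+1+0+0+0+0+0+0+0+0+0+0 mod 2 = 1
  c[21] = d·G[:,21] = (01010111111100111010011011)·(00000000000000001000000000) mod 2 = 0+0+0+0+0+0+0+0+0+0+0+0+0+0+0+0+1+0+0+0+0+0+0+0+0+0 mod 2 = 1
  c[22] = d·G[:,22] = (01010111111100111010011011)·(00000000000000000100000000) mod 2 = 0+0+0+0+0+0+0+0+0+0+0+0+0+0+0+0+0+0+0+0+0+0+0+0+0+0 mod 2 = 0
  c[23] = d·G[:,23] = (01010111111100111010011011)·(00000000000000000010000000) mod 2 = 0+0+0+0+0+0+0+0+0+0+0+0+0+0+0+0+0+0+1+0+0+0+0+0+0+0 mod 2 = 1
  c[24] = d·G[:,24] = (01010111111100111010011011)·(00000000000000000001000000) mod 2 = 0+0+0+0+0+0+0+0+0+0+0+0+0+0+0+0+0+0+0+0+0+0+0+0+0+0 mod 2 = 0
  c[25] = d·G[:,25] = (01010111111100111010011011)·(00000000000000000000100000) mod 2 = 0+0+0+0+0+0+0+0+0+0+0+0+0+0+0+0+0+0+0+0+0+0+0+0+0+0 mod 2 = 0
  c[26] = d·G[:,26] = (01010111111100111010011011)·(00000000000000000000010000) mod 2 = 0+0+0+0+0+0+0+0+0+0+0+0+0+0+0+0+0+0+0+0+0+1+0+0+0+0 mod 2 = 1
  c[27] = d·G[:,27] = (01010111111100111010011011)·(00000000000000000000001000) mod 2 = 0+0+0+0+0+0+0+0+0+0+0+0+0+0+0+0+0+0+0+0+0+0+1+0+0+0 mod 2 = 1
  c[28] = d·G[:,28] = (01010111111100111010011011)·(00000000000000000000000100) mod 2 = 0+0+0+0+0+0+0+0+0+0+0+0+0+0+0+0+0+0+0+0+0+0+0+0+0+0 mod 2 = 0
  c[29] = d·G[:,29] = (01010111111100111010011011)·(00000000000000000000000010) mod 2 = 0+0+0+0+0+0+0+0+0+0+0+0+0+0+0+0+0+0+0+0+0+0+0+0+1+0 mod 2 = 1
  c[30] = d·G[:,30] = (01010111111100111010011011)·(00000000000000000000000001) mod 2 = 0+0+0+0+0+0+0+0+0+0+0+0+0+0+0+0+0+0+0+0+0+0+0+0+0+1 mod 2 = 1
Codeword = 1100101101111111100111010011011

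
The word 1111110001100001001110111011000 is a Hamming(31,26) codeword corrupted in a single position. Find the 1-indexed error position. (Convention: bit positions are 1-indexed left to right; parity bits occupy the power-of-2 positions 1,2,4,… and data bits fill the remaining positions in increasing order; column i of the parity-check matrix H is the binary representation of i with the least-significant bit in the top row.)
Syndrome s = H · r^T (mod 2), r = 1111110001100001001110111011000:
  s[0] = (1010101010101010101010101010101)·(1111110001100001001110111011000) mod 2 = 1+0+1+0+1+0+0+0+0+0+1+0+0+0+0+0+0+0+1+0+1+0+1+0+1+0+1+0+0+0+0 mod 2 = 1
  s[1] = (0110011001100110011001100110011)·(1111110001100001001110111011000) mod 2 = 0+1+1+0+0+1+0+0+0+1+1+0+0+0+0+0+0+0+1+0+0+0+1+0+0+0+1+0+0+0+0 mod 2 = 0
  s[2] = (0001111000011110000111100001111)·(1111110001100001001110111011000) mod 2 = 0+0+0+1+1+1+0+0+0+0+0+0+0+0+0+0+0+0+0+1+1+0+1+0+0+0+0+1+0+0+0 mod 2 = 1
  s[3] = (0000000111111110000000011111111)·(1111110001100001001110111011000) mod 2 = 0+0+0+0+0+0+0+0+0+1+1+0+0+0+0+0+0+0+0+0+0+0+0+1+1+0+1+1+0+0+0 mod 2 = 0
  s[4] = (0000000000000001111111111111111)·(1111110001100001001110111011000) mod 2 = 0+0+0+0+0+0+0+0+0+0+0+0+0+0+0+1+0+0+1+1+1+0+1+1+1+0+1+1+0+0+0 mod 2 = 1
Syndrome = 10101
Column i of H is the binary representation of i, so the syndrome is the binary index of the flipped bit.
Read s = 10101 with s[0] as LSB: 1·2^0 + 0·2^1 + 1·2^2 + 0·2^3 + 1·2^4 = 21.
Error is at bit position 21.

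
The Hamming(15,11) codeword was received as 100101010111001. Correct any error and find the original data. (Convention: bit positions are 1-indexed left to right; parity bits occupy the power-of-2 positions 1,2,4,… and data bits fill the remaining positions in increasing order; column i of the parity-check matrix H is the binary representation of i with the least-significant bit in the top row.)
Syndrome s = H · r^T (mod 2), r = 100101010111001:
  s[0] = (101010101010101)·(100101010111001) mod 2 = 1+0+0+0+0+0+0+0+0+0+1+0+0+0+1 mod 2 = 1
  s[1] = (011001100110011)·(100101010111001) mod 2 = 0+0+0+0+0+1+0+0+0+1+1+0+0+0+1 mod 2 = 0
  s[2] = (000111100001111)·(100101010111001) mod 2 = 0+0+0+1+0+1+0+0+0+0+0+1+0+0+1 mod 2 = 0
  s[3] = (000000011111111)·(100101010111001) mod 2 = 0+0+0+0+0+0+0+1+0+1+1+1+0+0+1 mod 2 = 1
Syndrome = 1001
Column 9 of H equals this syndrome → error at bit 9 (1-indexed).
Flip bit 9: 100101010111001 → 100101011111001
Extract data bits at positions {3,5,6,7,9,10,11,12,13,14,15}: 00101111001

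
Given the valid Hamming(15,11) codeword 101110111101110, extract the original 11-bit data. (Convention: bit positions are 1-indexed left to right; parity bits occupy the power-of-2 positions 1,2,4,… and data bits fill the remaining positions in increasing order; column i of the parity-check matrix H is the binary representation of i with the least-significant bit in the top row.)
Parity bits occupy power-of-2 positions; data bits are at positions {3,5,6,7,9,10,11,12,13,14,15} (1-indexed).
Extract: c[3]=1 c[5]=1 c[6]=0 c[7]=1 c[9]=1 c[10]=1 c[11]=0 c[12]=1 c[13]=1 c[14]=1 c[15]=0
Data = 11011101110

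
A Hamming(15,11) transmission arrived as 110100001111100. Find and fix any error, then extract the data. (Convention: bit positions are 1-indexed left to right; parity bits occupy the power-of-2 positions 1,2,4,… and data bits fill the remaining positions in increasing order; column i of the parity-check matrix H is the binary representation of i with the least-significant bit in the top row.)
Syndrome s = H · r^T (mod 2), r = 110100001111100:
  s[0] = (101010101010101)·(110100001111100) mod 2 = 1+0+0+0+0+0+0+0+1+0+1+0+1+0+0 mod 2 = 0
  s[1] = (011001100110011)·(110100001111100) mod 2 = 0+1+0+0+0+0+0+0+0+1+1+0+0+0+0 mod 2 = 1
  s[2] = (000111100001111)·(110100001111100) mod 2 = 0+0+0+1+0+0+0+0+0+0+0+1+1+0+0 mod 2 = 1
  s[3] = (000000011111111)·(110100001111100) mod 2 = 0+0+0+0+0+0+0+0+1+1+1+1+1+0+0 mod 2 = 1
Syndrome = 0111
Column 14 of H equals this syndrome → error at bit 14 (1-indexed).
Flip bit 14: 110100001111100 → 110100001111110
Extract data bits at positions {3,5,6,7,9,10,11,12,13,14,15}: 00001111110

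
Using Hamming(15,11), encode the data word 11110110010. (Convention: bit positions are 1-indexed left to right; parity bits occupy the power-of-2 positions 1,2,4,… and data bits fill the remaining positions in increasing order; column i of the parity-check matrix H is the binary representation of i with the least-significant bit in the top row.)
Codeword c = d · G (mod 2), d = 11110110010:
  c[0] = d·G[:,0] = (11110110010)·(11011010101) mod 2 = 1+1+0+1+0+0+1+0+0+0+0 mod 2 = 0
  c[1] = d·G[:,1] = (11110110010)·(10110110011) mod 2 = 1+0+1+1+0+1+1+0+0+1+0 mod 2 = 0
  c[2] = d·G[:,2] = (11110110010)·(10000000000) mod 2 = 1+0+0+0+0+0+0+0+0+0+0 mod 2 = 1
  c[3] = d·G[:,3] = (11110110010)·(01110001111) mod 2 = 0+1+1+1+0+0+0+0+0+1+0 mod 2 = 0
  c[4] = d·G[:,4] = (11110110010)·(01000000000) mod 2 = 0+1+0+0+0+0+0+0+0+0+0 mod 2 = 1
  c[5] = d·G[:,5] = (11110110010)·(00100000000) mod 2 = 0+0+1+0+0+0+0+0+0+0+0 mod 2 = 1
  c[6] = d·G[:,6] = (11110110010)·(00010000000) mod 2 = 0+0+0+1+0+0+0+0+0+0+0 mod 2 = 1
  c[7] = d·G[:,7] = (11110110010)·(00001111111) mod 2 = 0+0+0+0+0+1+1+0+0+1+0 mod 2 = 1
  c[8] = d·G[:,8] = (11110110010)·(00001000000) mod 2 = 0+0+0+0+0+0+0+0+0+0+0 mod 2 = 0
  c[9] = d·G[:,9] = (11110110010)·(00000100000) mod 2 = 0+0+0+0+0+1+0+0+0+0+0 mod 2 = 1
  c[10] = d·G[:,10] = (11110110010)·(00000010000) mod 2 = 0+0+0+0+0+0+1+0+0+0+0 mod 2 = 1
  c[11] = d·G[:,11] = (11110110010)·(00000001000) mod 2 = 0+0+0+0+0+0+0+0+0+0+0 mod 2 = 0
  c[12] = d·G[:,12] = (11110110010)·(00000000100) mod 2 = 0+0+0+0+0+0+0+0+0+0+0 mod 2 = 0
  c[13] = d·G[:,13] = (11110110010)·(00000000010) mod 2 = 0+0+0+0+0+0+0+0+0+1+0 mod 2 = 1
  c[14] = d·G[:,14] = (11110110010)·(00000000001) mod 2 = 0+0+0+0+0+0+0+0+0+0+0 mod 2 = 0
Codeword = 001011110110010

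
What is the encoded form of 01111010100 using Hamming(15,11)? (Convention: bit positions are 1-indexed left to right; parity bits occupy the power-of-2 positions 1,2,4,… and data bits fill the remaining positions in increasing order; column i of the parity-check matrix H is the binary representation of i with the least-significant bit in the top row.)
Codeword c = d · G (mod 2), d = 01111010100:
  c[0] = d·G[:,0] = (01111010100)·(11011010101) mod 2 = 0+1+0+1+1+0+1+0+1+0+0 mod 2 = 1
  c[1] = d·G[:,1] = (01111010100)·(10110110011) mod 2 = 0+0+1+1+0+0+1+0+0+0+0 mod 2 = 1
  c[2] = d·G[:,2] = (01111010100)·(10000000000) mod 2 = 0+0+0+0+0+0+0+0+0+0+0 mod 2 = 0
  c[3] = d·G[:,3] = (01111010100)·(01110001111) mod 2 = 0+1+1+1+0+0+0+0+1+0+0 mod 2 = 0
  c[4] = d·G[:,4] = (01111010100)·(01000000000) mod 2 = 0+1+0+0+0+0+0+0+0+0+0 mod 2 = 1
  c[5] = d·G[:,5] = (01111010100)·(00100000000) mod 2 = 0+0+1+0+0+0+0+0+0+0+0 mod 2 = 1
  c[6] = d·G[:,6] = (01111010100)·(00010000000) mod 2 = 0+0+0+1+0+0+0+0+0+0+0 mod 2 = 1
  c[7] = d·G[:,7] = (01111010100)·(00001111111) mod 2 = 0+0+0+0+1+0+1+0+1+0+0 mod 2 = 1
  c[8] = d·G[:,8] = (01111010100)·(00001000000) mod 2 = 0+0+0+0+1+0+0+0+0+0+0 mod 2 = 1
  c[9] = d·G[:,9] = (01111010100)·(00000100000) mod 2 = 0+0+0+0+0+0+0+0+0+0+0 mod 2 = 0
  c[10] = d·G[:,10] = (01111010100)·(00000010000) mod 2 = 0+0+0+0+0+0+1+0+0+0+0 mod 2 = 1
  c[11] = d·G[:,11] = (01111010100)·(00000001000) mod 2 = 0+0+0+0+0+0+0+0+0+0+0 mod 2 = 0
  c[12] = d·G[:,12] = (01111010100)·(00000000100) mod 2 = 0+0+0+0+0+0+0+0+1+0+0 mod 2 = 1
  c[13] = d·G[:,13] = (01111010100)·(00000000010) mod 2 = 0+0+0+0+0+0+0+0+0+0+0 mod 2 = 0
  c[14] = d·G[:,14] = (01111010100)·(00000000001) mod 2 = 0+0+0+0+0+0+0+0+0+0+0 mod 2 = 0
Codeword = 110011111010100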